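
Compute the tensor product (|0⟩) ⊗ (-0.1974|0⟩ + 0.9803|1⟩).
-0.1974|00⟩ + 0.9803|01⟩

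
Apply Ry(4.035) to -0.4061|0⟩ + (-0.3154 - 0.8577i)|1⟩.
(0.4599 + 0.7735i)|0⟩ + (-0.23 + 0.3705i)|1⟩

Ry(4.035) = [[cos(θ/2), −sin(θ/2)], [sin(θ/2), cos(θ/2)]]; θ = 4.035, cos(θ/2) ≈ -0.431995, sin(θ/2) ≈ 0.901876.
With a = amp(|0⟩) = -0.4061 and b = amp(|1⟩) = (-0.3154 - 0.8577i):
new amp(|0⟩) = (-0.431995)·a + (-0.901876)·b = (0.4599 + 0.7735i)
new amp(|1⟩) = (0.901876)·a + (-0.431995)·b = (-0.23 + 0.3705i)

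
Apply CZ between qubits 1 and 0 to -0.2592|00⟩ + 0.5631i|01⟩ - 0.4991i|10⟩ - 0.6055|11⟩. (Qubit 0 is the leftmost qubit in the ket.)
-0.2592|00⟩ + 0.5631i|01⟩ - 0.4991i|10⟩ + 0.6055|11⟩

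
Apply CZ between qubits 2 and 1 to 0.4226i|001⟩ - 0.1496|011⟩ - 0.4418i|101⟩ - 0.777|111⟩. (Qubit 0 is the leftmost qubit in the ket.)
0.4226i|001⟩ + 0.1496|011⟩ - 0.4418i|101⟩ + 0.777|111⟩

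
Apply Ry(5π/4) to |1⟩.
-0.9239|0⟩ - 0.3827|1⟩

Ry(5π/4) = [[cos(θ/2), −sin(θ/2)], [sin(θ/2), cos(θ/2)]]; θ = 5π/4, cos(θ/2) ≈ -0.382683, sin(θ/2) ≈ 0.92388.
With a = amp(|0⟩) = 0 and b = amp(|1⟩) = 1:
new amp(|0⟩) = (-0.382683)·a + (-0.92388)·b = -0.9239
new amp(|1⟩) = (0.92388)·a + (-0.382683)·b = -0.3827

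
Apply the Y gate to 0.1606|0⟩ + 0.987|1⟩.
-0.987i|0⟩ + 0.1606i|1⟩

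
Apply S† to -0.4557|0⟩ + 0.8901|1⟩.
-0.4557|0⟩ - 0.8901i|1⟩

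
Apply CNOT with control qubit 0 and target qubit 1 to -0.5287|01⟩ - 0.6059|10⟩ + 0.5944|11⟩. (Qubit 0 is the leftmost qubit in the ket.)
-0.5287|01⟩ + 0.5944|10⟩ - 0.6059|11⟩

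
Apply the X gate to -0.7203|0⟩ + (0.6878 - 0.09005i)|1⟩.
(0.6878 - 0.09005i)|0⟩ - 0.7203|1⟩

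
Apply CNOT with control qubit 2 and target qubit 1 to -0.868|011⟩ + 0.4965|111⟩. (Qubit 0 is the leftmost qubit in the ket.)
-0.868|001⟩ + 0.4965|101⟩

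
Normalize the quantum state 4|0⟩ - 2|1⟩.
0.8944|0⟩ - 1/√5|1⟩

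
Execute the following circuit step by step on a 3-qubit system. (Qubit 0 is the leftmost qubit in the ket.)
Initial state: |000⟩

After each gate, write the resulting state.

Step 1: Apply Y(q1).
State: i|010⟩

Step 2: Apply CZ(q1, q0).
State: i|010⟩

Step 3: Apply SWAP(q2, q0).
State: i|010⟩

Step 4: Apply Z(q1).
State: -i|010⟩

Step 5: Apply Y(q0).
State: |110⟩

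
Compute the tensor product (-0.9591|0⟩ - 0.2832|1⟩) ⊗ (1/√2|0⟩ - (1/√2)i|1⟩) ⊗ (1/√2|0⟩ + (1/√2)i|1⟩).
-0.4796|000⟩ - 0.4796i|001⟩ + 0.4796i|010⟩ - 0.4796|011⟩ - 0.1416|100⟩ - 0.1416i|101⟩ + 0.1416i|110⟩ - 0.1416|111⟩

amp(|b₁b₂…⟩) = product of the factor amplitudes for bits b₁, b₂, …; only kets whose every factor amplitude is nonzero survive.
|000⟩: (-0.9591)(1/√2)(1/√2) = -0.4796
|001⟩: (-0.9591)(1/√2)((1/√2)i) = -0.4796i
|010⟩: (-0.9591)(-(1/√2)i)(1/√2) = 0.4796i
|011⟩: (-0.9591)(-(1/√2)i)((1/√2)i) = -0.4796
|100⟩: (-0.2832)(1/√2)(1/√2) = -0.1416
|101⟩: (-0.2832)(1/√2)((1/√2)i) = -0.1416i
|110⟩: (-0.2832)(-(1/√2)i)(1/√2) = 0.1416i
|111⟩: (-0.2832)(-(1/√2)i)((1/√2)i) = -0.1416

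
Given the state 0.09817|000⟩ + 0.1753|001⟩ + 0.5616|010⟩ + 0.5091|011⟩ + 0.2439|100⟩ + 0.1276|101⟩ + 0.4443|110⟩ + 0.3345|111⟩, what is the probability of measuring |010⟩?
0.3154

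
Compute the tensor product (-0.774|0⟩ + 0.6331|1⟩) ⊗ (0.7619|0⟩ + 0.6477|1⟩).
-0.5897|00⟩ - 0.5013|01⟩ + 0.4824|10⟩ + 0.4101|11⟩

amp(|b₁b₂…⟩) = product of the factor amplitudes for bits b₁, b₂, …; only kets whose every factor amplitude is nonzero survive.
|00⟩: (-0.774)(0.7619) = -0.5897
|01⟩: (-0.774)(0.6477) = -0.5013
|10⟩: (0.6331)(0.7619) = 0.4824
|11⟩: (0.6331)(0.6477) = 0.4101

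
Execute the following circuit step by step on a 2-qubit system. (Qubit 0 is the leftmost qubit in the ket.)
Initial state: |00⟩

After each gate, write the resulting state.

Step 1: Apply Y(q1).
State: i|01⟩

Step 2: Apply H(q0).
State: (1/√2)i|01⟩ + (1/√2)i|11⟩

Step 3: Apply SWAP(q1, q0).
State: (1/√2)i|10⟩ + (1/√2)i|11⟩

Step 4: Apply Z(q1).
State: (1/√2)i|10⟩ - (1/√2)i|11⟩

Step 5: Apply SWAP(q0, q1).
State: (1/√2)i|01⟩ - (1/√2)i|11⟩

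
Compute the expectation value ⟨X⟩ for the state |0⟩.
0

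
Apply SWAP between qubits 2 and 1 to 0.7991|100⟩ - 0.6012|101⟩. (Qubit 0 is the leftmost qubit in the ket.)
0.7991|100⟩ - 0.6012|110⟩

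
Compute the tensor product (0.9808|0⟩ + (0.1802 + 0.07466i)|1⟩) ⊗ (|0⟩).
0.9808|00⟩ + (0.1802 + 0.07466i)|10⟩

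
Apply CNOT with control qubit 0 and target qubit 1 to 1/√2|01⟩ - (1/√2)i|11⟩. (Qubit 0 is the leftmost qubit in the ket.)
1/√2|01⟩ - (1/√2)i|10⟩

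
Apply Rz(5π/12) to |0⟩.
(0.7934 - 0.6088i)|0⟩

Rz(5π/12) = [[e^(−iθ/2), 0], [0, e^(iθ/2)]] with e^(±iθ/2) = cos(θ/2) ± i·sin(θ/2); θ = 5π/12, cos(θ/2) ≈ 0.793353, sin(θ/2) ≈ 0.608761.
With a = amp(|0⟩) = 1 and b = amp(|1⟩) = 0:
new amp(|0⟩) = (0.793353 - 0.608761i)·a = (0.7934 - 0.6088i)
new amp(|1⟩) = (0.793353 + 0.608761i)·b = 0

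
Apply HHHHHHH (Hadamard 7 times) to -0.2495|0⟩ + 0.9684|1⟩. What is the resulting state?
0.5083|0⟩ - 0.8612|1⟩

H² = I, so H^7 = H: a single Hadamard. With (a, b) = (-0.2495, 0.9684), H gives ((a + b)/√2, (a − b)/√2) = (0.5083, -0.8612).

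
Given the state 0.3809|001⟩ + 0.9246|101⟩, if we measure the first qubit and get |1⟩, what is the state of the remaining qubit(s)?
|01⟩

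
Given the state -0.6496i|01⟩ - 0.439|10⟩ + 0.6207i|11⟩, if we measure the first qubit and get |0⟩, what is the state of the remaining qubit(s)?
-i|1⟩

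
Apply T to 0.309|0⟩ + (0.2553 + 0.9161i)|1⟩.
0.309|0⟩ + (-0.4673 + 0.8283i)|1⟩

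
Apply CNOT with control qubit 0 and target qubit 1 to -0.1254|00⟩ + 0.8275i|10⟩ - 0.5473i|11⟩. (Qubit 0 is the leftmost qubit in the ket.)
-0.1254|00⟩ - 0.5473i|10⟩ + 0.8275i|11⟩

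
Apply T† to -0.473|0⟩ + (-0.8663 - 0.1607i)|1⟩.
-0.473|0⟩ + (-0.7262 + 0.4989i)|1⟩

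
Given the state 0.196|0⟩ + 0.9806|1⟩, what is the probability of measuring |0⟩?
0.03842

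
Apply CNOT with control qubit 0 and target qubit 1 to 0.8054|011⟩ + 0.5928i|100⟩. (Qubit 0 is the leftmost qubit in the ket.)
0.8054|011⟩ + 0.5928i|110⟩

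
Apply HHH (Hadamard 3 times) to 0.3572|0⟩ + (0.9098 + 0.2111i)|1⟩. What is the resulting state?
(0.8959 + 0.1493i)|0⟩ + (-0.3907 - 0.1493i)|1⟩

H² = I, so H^3 = H: a single Hadamard. With (a, b) = (0.3572, (0.9098 + 0.2111i)), H gives ((a + b)/√2, (a − b)/√2) = ((0.8959 + 0.1493i), (-0.3907 - 0.1493i)).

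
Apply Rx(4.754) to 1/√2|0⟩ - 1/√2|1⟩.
(-0.5103 + 0.4895i)|0⟩ + (0.5103 - 0.4895i)|1⟩

Rx(4.754) = [[cos(θ/2), −i·sin(θ/2)], [−i·sin(θ/2), cos(θ/2)]]; θ = 4.754, cos(θ/2) ≈ -0.721664, sin(θ/2) ≈ 0.692243.
With a = amp(|0⟩) = 1/√2 and b = amp(|1⟩) = -1/√2:
new amp(|0⟩) = (-0.721664)·a + (-0.692243i)·b = (-0.5103 + 0.4895i)
new amp(|1⟩) = (-0.692243i)·a + (-0.721664)·b = (0.5103 - 0.4895i)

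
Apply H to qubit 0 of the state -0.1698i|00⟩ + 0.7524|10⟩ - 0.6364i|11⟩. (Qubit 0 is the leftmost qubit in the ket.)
(0.532 - 0.1201i)|00⟩ - 0.45i|01⟩ + (-0.532 - 0.1201i)|10⟩ + 0.45i|11⟩

H on qubit 0 mixes each pair of kets that differ only in qubit 0: amplitudes (a, b) of (|…0…⟩, |…1…⟩) become ((a + b)/√2, (a − b)/√2). Kets absent from the input have amplitude 0.
(|00⟩, |10⟩): (a, b) = (-0.1698i, 0.7524) → ((0.532 - 0.1201i), (-0.532 - 0.1201i))
(|01⟩, |11⟩): (a, b) = (0, -0.6364i) → (-0.45i, 0.45i)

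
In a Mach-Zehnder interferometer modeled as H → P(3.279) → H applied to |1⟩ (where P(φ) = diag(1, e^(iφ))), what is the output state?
(0.9953 + 0.06849i)|0⟩ + (0.004713 - 0.06849i)|1⟩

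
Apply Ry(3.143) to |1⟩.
-|0⟩ - 0.0007037|1⟩

Ry(3.143) = [[cos(θ/2), −sin(θ/2)], [sin(θ/2), cos(θ/2)]]; θ = 3.143, cos(θ/2) ≈ -0.000703673, sin(θ/2) ≈ 1.
With a = amp(|0⟩) = 0 and b = amp(|1⟩) = 1:
new amp(|0⟩) = (-0.000703673)·a + (-1)·b = -1
new amp(|1⟩) = (1)·a + (-0.000703673)·b = -0.0007037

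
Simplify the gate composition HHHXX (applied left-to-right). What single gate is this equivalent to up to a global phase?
H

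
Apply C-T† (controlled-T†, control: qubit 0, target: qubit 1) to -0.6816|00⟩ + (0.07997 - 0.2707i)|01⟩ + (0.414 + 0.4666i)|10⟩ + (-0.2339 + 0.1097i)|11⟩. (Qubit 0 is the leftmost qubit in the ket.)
-0.6816|00⟩ + (0.07997 - 0.2707i)|01⟩ + (0.414 + 0.4666i)|10⟩ + (-0.08782 + 0.243i)|11⟩

C-T† leaves the control-|0⟩ kets |00⟩, |01⟩ unchanged and applies T† to qubit 1 on the control-|1⟩ pair (|10⟩, |11⟩).
T† = [[1, 0], [0, (1/√2 - (1/√2)i)]].
With a = amp(|10⟩) = (0.414 + 0.4666i) and b = amp(|11⟩) = (-0.2339 + 0.1097i):
new amp(|10⟩) = (1)·a = (0.414 + 0.4666i)
new amp(|11⟩) = (1/√2 - (1/√2)i)·b = (-0.08782 + 0.243i)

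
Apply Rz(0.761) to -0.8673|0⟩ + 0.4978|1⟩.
(-0.8053 + 0.3221i)|0⟩ + (0.4622 + 0.1849i)|1⟩

Rz(0.761) = [[e^(−iθ/2), 0], [0, e^(iθ/2)]] with e^(±iθ/2) = cos(θ/2) ± i·sin(θ/2); θ = 0.761, cos(θ/2) ≈ 0.928479, sin(θ/2) ≈ 0.371385.
With a = amp(|0⟩) = -0.8673 and b = amp(|1⟩) = 0.4978:
new amp(|0⟩) = (0.928479 - 0.371385i)·a = (-0.8053 + 0.3221i)
new amp(|1⟩) = (0.928479 + 0.371385i)·b = (0.4622 + 0.1849i)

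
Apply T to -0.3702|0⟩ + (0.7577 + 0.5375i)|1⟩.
-0.3702|0⟩ + (0.1557 + 0.9158i)|1⟩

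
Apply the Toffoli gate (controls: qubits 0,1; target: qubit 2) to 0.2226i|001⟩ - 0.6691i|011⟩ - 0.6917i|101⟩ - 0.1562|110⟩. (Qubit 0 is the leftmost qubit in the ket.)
0.2226i|001⟩ - 0.6691i|011⟩ - 0.6917i|101⟩ - 0.1562|111⟩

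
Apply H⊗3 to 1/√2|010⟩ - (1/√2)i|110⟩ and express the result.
(0.25 - 0.25i)|000⟩ + (0.25 - 0.25i)|001⟩ + (-0.25 + 0.25i)|010⟩ + (-0.25 + 0.25i)|011⟩ + (0.25 + 0.25i)|100⟩ + (0.25 + 0.25i)|101⟩ + (-0.25 - 0.25i)|110⟩ + (-0.25 - 0.25i)|111⟩

H⊗3 gives amp(|y⟩) = (1/2√2) Σ_x (−1)^(x·y) amp(|x⟩), where x·y is the number of positions in which both x and y have a 1.
|000⟩: (1/√2 - (1/√2)i)/(2√2) = (0.25 - 0.25i)
|001⟩: (1/√2 - (1/√2)i)/(2√2) = (0.25 - 0.25i)
|010⟩: (-1/√2 + (1/√2)i)/(2√2) = (-0.25 + 0.25i)
|011⟩: (-1/√2 + (1/√2)i)/(2√2) = (-0.25 + 0.25i)
|100⟩: (1/√2 + (1/√2)i)/(2√2) = (0.25 + 0.25i)
|101⟩: (1/√2 + (1/√2)i)/(2√2) = (0.25 + 0.25i)
|110⟩: (-1/√2 - (1/√2)i)/(2√2) = (-0.25 - 0.25i)
|111⟩: (-1/√2 - (1/√2)i)/(2√2) = (-0.25 - 0.25i)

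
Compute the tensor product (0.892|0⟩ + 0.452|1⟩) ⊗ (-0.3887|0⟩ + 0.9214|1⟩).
-0.3467|00⟩ + 0.8219|01⟩ - 0.1757|10⟩ + 0.4165|11⟩

amp(|b₁b₂…⟩) = product of the factor amplitudes for bits b₁, b₂, …; only kets whose every factor amplitude is nonzero survive.
|00⟩: (0.892)(-0.3887) = -0.3467
|01⟩: (0.892)(0.9214) = 0.8219
|10⟩: (0.452)(-0.3887) = -0.1757
|11⟩: (0.452)(0.9214) = 0.4165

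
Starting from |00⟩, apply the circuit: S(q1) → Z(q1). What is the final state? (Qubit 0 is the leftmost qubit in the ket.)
|00⟩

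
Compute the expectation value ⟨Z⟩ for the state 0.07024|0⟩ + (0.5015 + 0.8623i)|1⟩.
-0.9901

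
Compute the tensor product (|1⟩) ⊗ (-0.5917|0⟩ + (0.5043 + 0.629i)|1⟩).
-0.5917|10⟩ + (0.5043 + 0.629i)|11⟩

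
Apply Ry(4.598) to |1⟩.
-0.7464|0⟩ - 0.6655|1⟩

Ry(4.598) = [[cos(θ/2), −sin(θ/2)], [sin(θ/2), cos(θ/2)]]; θ = 4.598, cos(θ/2) ≈ -0.66553, sin(θ/2) ≈ 0.746371.
With a = amp(|0⟩) = 0 and b = amp(|1⟩) = 1:
new amp(|0⟩) = (-0.66553)·a + (-0.746371)·b = -0.7464
new amp(|1⟩) = (0.746371)·a + (-0.66553)·b = -0.6655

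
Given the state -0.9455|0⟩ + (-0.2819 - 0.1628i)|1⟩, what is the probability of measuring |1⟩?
0.106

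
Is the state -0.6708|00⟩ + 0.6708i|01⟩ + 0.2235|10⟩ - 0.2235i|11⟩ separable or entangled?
Separable

Writing the state as a|00⟩ + b|01⟩ + c|10⟩ + d|11⟩, it is a product state iff ad − bc = 0.
Here (a, b, c, d) = (-0.6708, 0.6708i, 0.2235, -0.2235i): ad − bc = (-0.6708)(-0.2235i) − (0.6708i)(0.2235) = 0, so the state is separable.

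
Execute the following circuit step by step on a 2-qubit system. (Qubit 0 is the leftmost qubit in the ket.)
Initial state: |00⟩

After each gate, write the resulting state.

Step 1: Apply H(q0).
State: 1/√2|00⟩ + 1/√2|10⟩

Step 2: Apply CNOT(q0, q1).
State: 1/√2|00⟩ + 1/√2|11⟩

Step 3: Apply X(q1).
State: 1/√2|01⟩ + 1/√2|10⟩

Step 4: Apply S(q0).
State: 1/√2|01⟩ + (1/√2)i|10⟩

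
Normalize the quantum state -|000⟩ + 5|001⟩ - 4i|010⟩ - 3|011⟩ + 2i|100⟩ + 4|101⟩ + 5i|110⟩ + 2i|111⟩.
-0.1|000⟩ + 1/2|001⟩ - 0.4i|010⟩ - 0.3|011⟩ + 0.2i|100⟩ + 0.4|101⟩ + (1/2)i|110⟩ + 0.2i|111⟩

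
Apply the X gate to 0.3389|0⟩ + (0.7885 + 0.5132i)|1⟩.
(0.7885 + 0.5132i)|0⟩ + 0.3389|1⟩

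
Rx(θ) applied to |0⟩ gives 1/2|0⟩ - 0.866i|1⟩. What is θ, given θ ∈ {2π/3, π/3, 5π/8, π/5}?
2π/3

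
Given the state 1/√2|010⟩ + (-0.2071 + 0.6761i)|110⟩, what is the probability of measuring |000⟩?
0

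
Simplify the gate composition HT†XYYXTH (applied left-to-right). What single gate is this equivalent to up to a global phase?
I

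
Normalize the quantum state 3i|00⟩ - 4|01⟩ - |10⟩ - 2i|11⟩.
0.5477i|00⟩ - 0.7303|01⟩ - 0.1826|10⟩ - 0.3651i|11⟩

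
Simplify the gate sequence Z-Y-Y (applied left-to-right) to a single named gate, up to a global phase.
Z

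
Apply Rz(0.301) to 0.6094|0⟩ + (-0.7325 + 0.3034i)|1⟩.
(0.6025 - 0.09137i)|0⟩ + (-0.7697 + 0.1901i)|1⟩

Rz(0.301) = [[e^(−iθ/2), 0], [0, e^(iθ/2)]] with e^(±iθ/2) = cos(θ/2) ± i·sin(θ/2); θ = 0.301, cos(θ/2) ≈ 0.988696, sin(θ/2) ≈ 0.149932.
With a = amp(|0⟩) = 0.6094 and b = amp(|1⟩) = (-0.7325 + 0.3034i):
new amp(|0⟩) = (0.988696 - 0.149932i)·a = (0.6025 - 0.09137i)
new amp(|1⟩) = (0.988696 + 0.149932i)·b = (-0.7697 + 0.1901i)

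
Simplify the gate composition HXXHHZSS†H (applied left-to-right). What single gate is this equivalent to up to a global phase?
X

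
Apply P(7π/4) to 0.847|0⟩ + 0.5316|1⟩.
0.847|0⟩ + (0.3759 - 0.3759i)|1⟩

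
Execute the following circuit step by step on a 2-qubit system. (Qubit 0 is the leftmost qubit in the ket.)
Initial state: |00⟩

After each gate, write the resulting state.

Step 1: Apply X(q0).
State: |10⟩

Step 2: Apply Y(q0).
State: -i|00⟩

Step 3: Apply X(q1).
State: -i|01⟩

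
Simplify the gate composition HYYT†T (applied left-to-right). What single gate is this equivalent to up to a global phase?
H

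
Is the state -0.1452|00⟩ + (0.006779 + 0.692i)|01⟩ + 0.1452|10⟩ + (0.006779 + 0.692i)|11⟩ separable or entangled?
Entangled

Writing the state as a|00⟩ + b|01⟩ + c|10⟩ + d|11⟩, it is a product state iff ad − bc = 0.
Here (a, b, c, d) = (-0.1452, (0.006779 + 0.692i), 0.1452, (0.006779 + 0.692i)): ad − bc = (-0.1452)(0.006779 + 0.692i) − (0.006779 + 0.692i)(0.1452) = (-0.001969 - 0.201i) ≠ 0, so the state is entangled.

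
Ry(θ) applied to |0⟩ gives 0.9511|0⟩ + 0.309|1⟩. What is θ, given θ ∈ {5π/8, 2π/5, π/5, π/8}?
π/5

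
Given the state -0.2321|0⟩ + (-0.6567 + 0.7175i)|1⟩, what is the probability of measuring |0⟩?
0.05387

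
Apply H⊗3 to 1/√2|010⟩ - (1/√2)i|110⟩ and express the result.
(0.25 - 0.25i)|000⟩ + (0.25 - 0.25i)|001⟩ + (-0.25 + 0.25i)|010⟩ + (-0.25 + 0.25i)|011⟩ + (0.25 + 0.25i)|100⟩ + (0.25 + 0.25i)|101⟩ + (-0.25 - 0.25i)|110⟩ + (-0.25 - 0.25i)|111⟩

H⊗3 gives amp(|y⟩) = (1/2√2) Σ_x (−1)^(x·y) amp(|x⟩), where x·y is the number of positions in which both x and y have a 1.
|000⟩: (1/√2 - (1/√2)i)/(2√2) = (0.25 - 0.25i)
|001⟩: (1/√2 - (1/√2)i)/(2√2) = (0.25 - 0.25i)
|010⟩: (-1/√2 + (1/√2)i)/(2√2) = (-0.25 + 0.25i)
|011⟩: (-1/√2 + (1/√2)i)/(2√2) = (-0.25 + 0.25i)
|100⟩: (1/√2 + (1/√2)i)/(2√2) = (0.25 + 0.25i)
|101⟩: (1/√2 + (1/√2)i)/(2√2) = (0.25 + 0.25i)
|110⟩: (-1/√2 - (1/√2)i)/(2√2) = (-0.25 - 0.25i)
|111⟩: (-1/√2 - (1/√2)i)/(2√2) = (-0.25 - 0.25i)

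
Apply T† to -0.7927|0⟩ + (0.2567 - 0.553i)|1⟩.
-0.7927|0⟩ + (-0.2095 - 0.5725i)|1⟩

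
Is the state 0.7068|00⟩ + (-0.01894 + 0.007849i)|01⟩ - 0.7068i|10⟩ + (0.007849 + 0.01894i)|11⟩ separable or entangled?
Separable

Writing the state as a|00⟩ + b|01⟩ + c|10⟩ + d|11⟩, it is a product state iff ad − bc = 0.
Here (a, b, c, d) = (0.7068, (-0.01894 + 0.007849i), -0.7068i, (0.007849 + 0.01894i)): ad − bc = (0.7068)(0.007849 + 0.01894i) − (-0.01894 + 0.007849i)(-0.7068i) = 0, so the state is separable.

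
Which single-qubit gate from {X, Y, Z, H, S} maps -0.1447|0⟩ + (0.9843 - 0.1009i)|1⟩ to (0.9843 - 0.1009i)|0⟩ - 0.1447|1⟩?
X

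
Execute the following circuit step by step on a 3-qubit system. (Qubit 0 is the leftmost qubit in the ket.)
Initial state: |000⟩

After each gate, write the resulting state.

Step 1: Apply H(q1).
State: 1/√2|000⟩ + 1/√2|010⟩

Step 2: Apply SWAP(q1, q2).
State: 1/√2|000⟩ + 1/√2|001⟩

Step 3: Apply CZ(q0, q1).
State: 1/√2|000⟩ + 1/√2|001⟩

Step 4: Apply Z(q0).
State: 1/√2|000⟩ + 1/√2|001⟩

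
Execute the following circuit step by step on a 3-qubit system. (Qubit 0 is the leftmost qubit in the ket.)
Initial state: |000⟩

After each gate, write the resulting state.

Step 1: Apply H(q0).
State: 1/√2|000⟩ + 1/√2|100⟩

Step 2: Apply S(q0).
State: 1/√2|000⟩ + (1/√2)i|100⟩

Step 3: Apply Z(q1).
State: 1/√2|000⟩ + (1/√2)i|100⟩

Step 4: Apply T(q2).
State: 1/√2|000⟩ + (1/√2)i|100⟩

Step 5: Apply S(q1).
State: 1/√2|000⟩ + (1/√2)i|100⟩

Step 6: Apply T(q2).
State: 1/√2|000⟩ + (1/√2)i|100⟩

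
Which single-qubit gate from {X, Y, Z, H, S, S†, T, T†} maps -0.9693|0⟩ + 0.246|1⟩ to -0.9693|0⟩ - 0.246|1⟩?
Z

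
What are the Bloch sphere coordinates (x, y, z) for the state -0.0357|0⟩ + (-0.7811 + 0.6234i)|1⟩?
(0.05577, -0.04451, -0.9975)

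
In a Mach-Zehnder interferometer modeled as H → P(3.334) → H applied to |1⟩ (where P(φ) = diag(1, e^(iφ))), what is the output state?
(0.9908 + 0.09561i)|0⟩ + (0.009227 - 0.09561i)|1⟩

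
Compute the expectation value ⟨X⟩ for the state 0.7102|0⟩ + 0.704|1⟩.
1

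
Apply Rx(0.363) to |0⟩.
0.9836|0⟩ - 0.1805i|1⟩

Rx(0.363) = [[cos(θ/2), −i·sin(θ/2)], [−i·sin(θ/2), cos(θ/2)]]; θ = 0.363, cos(θ/2) ≈ 0.983574, sin(θ/2) ≈ 0.180505.
With a = amp(|0⟩) = 1 and b = amp(|1⟩) = 0:
new amp(|0⟩) = (0.983574)·a + (-0.180505i)·b = 0.9836
new amp(|1⟩) = (-0.180505i)·a + (0.983574)·b = -0.1805i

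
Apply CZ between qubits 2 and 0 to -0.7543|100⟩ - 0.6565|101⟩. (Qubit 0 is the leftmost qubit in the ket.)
-0.7543|100⟩ + 0.6565|101⟩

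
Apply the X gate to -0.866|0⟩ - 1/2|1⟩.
-1/2|0⟩ - 0.866|1⟩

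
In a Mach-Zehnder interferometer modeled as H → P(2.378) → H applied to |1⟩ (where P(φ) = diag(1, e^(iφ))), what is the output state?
(0.8612 - 0.3458i)|0⟩ + (0.1388 + 0.3458i)|1⟩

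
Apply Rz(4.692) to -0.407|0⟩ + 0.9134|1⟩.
(0.2848 + 0.2907i)|0⟩ + (-0.6393 + 0.6524i)|1⟩

Rz(4.692) = [[e^(−iθ/2), 0], [0, e^(iθ/2)]] with e^(±iθ/2) = cos(θ/2) ± i·sin(θ/2); θ = 4.692, cos(θ/2) ≈ -0.699862, sin(θ/2) ≈ 0.714279.
With a = amp(|0⟩) = -0.407 and b = amp(|1⟩) = 0.9134:
new amp(|0⟩) = (-0.699862 - 0.714279i)·a = (0.2848 + 0.2907i)
new amp(|1⟩) = (-0.699862 + 0.714279i)·b = (-0.6393 + 0.6524i)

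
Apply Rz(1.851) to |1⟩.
(0.6014 + 0.7989i)|1⟩

Rz(1.851) = [[e^(−iθ/2), 0], [0, e^(iθ/2)]] with e^(±iθ/2) = cos(θ/2) ± i·sin(θ/2); θ = 1.851, cos(θ/2) ≈ 0.601435, sin(θ/2) ≈ 0.798922.
With a = amp(|0⟩) = 0 and b = amp(|1⟩) = 1:
new amp(|0⟩) = (0.601435 - 0.798922i)·a = 0
new amp(|1⟩) = (0.601435 + 0.798922i)·b = (0.6014 + 0.7989i)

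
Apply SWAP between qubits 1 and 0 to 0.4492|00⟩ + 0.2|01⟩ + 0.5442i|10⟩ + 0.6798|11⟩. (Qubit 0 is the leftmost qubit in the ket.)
0.4492|00⟩ + 0.5442i|01⟩ + 0.2|10⟩ + 0.6798|11⟩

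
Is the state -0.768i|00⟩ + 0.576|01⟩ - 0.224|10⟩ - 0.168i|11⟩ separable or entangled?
Separable

Writing the state as a|00⟩ + b|01⟩ + c|10⟩ + d|11⟩, it is a product state iff ad − bc = 0.
Here (a, b, c, d) = (-0.768i, 0.576, -0.224, -0.168i): ad − bc = (-0.768i)(-0.168i) − (0.576)(-0.224) = 0, so the state is separable.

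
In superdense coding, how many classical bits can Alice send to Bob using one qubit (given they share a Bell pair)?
2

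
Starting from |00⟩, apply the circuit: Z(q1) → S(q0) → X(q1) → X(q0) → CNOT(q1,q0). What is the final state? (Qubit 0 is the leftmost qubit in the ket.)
|01⟩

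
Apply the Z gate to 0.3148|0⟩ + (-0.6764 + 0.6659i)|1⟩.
0.3148|0⟩ + (0.6764 - 0.6659i)|1⟩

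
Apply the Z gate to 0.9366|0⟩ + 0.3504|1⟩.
0.9366|0⟩ - 0.3504|1⟩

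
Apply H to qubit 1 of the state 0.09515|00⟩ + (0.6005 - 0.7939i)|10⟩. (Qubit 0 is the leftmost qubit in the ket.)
0.06728|00⟩ + 0.06728|01⟩ + (0.4246 - 0.5614i)|10⟩ + (0.4246 - 0.5614i)|11⟩

H on qubit 1 mixes each pair of kets that differ only in qubit 1: amplitudes (a, b) of (|…0…⟩, |…1…⟩) become ((a + b)/√2, (a − b)/√2). Kets absent from the input have amplitude 0.
(|00⟩, |01⟩): (a, b) = (0.09515, 0) → (0.06728, 0.06728)
(|10⟩, |11⟩): (a, b) = ((0.6005 - 0.7939i), 0) → ((0.4246 - 0.5614i), (0.4246 - 0.5614i))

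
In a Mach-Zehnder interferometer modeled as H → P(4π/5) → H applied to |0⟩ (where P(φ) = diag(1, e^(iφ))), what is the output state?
(0.09549 + 0.2939i)|0⟩ + (0.9045 - 0.2939i)|1⟩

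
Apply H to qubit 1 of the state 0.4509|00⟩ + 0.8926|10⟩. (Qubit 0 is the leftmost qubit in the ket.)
0.3188|00⟩ + 0.3188|01⟩ + 0.6312|10⟩ + 0.6312|11⟩

H on qubit 1 mixes each pair of kets that differ only in qubit 1: amplitudes (a, b) of (|…0…⟩, |…1…⟩) become ((a + b)/√2, (a − b)/√2). Kets absent from the input have amplitude 0.
(|00⟩, |01⟩): (a, b) = (0.4509, 0) → (0.3188, 0.3188)
(|10⟩, |11⟩): (a, b) = (0.8926, 0) → (0.6312, 0.6312)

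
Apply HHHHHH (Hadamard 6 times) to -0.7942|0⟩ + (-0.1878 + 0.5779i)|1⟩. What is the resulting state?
-0.7942|0⟩ + (-0.1878 + 0.5779i)|1⟩

H² = I, so an even number of Hadamards cancels: H^6 = I and the state is unchanged.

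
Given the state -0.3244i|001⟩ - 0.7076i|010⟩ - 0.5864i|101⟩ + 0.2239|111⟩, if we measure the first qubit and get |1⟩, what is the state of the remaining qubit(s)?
-0.9342i|01⟩ + 0.3567|11⟩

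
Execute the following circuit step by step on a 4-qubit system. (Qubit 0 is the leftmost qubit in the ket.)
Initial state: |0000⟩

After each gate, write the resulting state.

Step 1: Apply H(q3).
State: 1/√2|0000⟩ + 1/√2|0001⟩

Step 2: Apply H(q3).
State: |0000⟩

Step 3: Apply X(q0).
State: |1000⟩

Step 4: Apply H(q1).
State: 1/√2|1000⟩ + 1/√2|1100⟩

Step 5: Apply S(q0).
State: (1/√2)i|1000⟩ + (1/√2)i|1100⟩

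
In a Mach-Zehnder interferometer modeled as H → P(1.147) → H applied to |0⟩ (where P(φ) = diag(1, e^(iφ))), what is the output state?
(0.7056 + 0.4558i)|0⟩ + (0.2944 - 0.4558i)|1⟩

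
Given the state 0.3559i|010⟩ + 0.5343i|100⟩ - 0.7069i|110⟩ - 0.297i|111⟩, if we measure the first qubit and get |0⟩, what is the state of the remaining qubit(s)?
i|10⟩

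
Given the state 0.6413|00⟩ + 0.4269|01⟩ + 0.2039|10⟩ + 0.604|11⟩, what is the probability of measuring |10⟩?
0.04158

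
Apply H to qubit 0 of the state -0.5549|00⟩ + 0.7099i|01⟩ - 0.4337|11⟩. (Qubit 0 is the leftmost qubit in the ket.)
-0.3924|00⟩ + (-0.3067 + 0.502i)|01⟩ - 0.3924|10⟩ + (0.3067 + 0.502i)|11⟩

H on qubit 0 mixes each pair of kets that differ only in qubit 0: amplitudes (a, b) of (|…0…⟩, |…1…⟩) become ((a + b)/√2, (a − b)/√2). Kets absent from the input have amplitude 0.
(|00⟩, |10⟩): (a, b) = (-0.5549, 0) → (-0.3924, -0.3924)
(|01⟩, |11⟩): (a, b) = (0.7099i, -0.4337) → ((-0.3067 + 0.502i), (0.3067 + 0.502i))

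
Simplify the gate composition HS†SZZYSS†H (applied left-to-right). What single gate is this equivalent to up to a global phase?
Y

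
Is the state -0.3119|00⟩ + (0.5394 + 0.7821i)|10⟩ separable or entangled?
Separable

Writing the state as a|00⟩ + b|01⟩ + c|10⟩ + d|11⟩, it is a product state iff ad − bc = 0.
Here (a, b, c, d) = (-0.3119, 0, (0.5394 + 0.7821i), 0): ad − bc = (-0.3119)(0) − (0)(0.5394 + 0.7821i) = 0, so the state is separable.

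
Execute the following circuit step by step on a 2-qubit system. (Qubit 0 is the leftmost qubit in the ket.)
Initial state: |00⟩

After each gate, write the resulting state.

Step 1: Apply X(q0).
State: |10⟩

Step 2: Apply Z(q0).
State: -|10⟩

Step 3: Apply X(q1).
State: -|11⟩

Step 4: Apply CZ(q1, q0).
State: |11⟩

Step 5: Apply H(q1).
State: 1/√2|10⟩ - 1/√2|11⟩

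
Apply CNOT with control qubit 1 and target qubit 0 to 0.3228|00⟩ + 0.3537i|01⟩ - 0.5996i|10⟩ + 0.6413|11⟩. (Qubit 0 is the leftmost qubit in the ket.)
0.3228|00⟩ + 0.6413|01⟩ - 0.5996i|10⟩ + 0.3537i|11⟩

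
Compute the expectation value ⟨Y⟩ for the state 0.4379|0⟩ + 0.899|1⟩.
0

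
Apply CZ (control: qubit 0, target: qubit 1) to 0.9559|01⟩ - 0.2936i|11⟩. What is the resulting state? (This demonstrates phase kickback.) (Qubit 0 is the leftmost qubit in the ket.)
0.9559|01⟩ + 0.2936i|11⟩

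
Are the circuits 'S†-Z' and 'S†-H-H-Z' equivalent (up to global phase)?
Yes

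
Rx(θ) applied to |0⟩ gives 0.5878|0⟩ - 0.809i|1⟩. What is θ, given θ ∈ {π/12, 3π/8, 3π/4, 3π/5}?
3π/5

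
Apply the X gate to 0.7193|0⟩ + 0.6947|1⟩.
0.6947|0⟩ + 0.7193|1⟩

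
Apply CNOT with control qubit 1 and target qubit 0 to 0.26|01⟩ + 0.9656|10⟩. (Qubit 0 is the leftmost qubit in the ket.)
0.9656|10⟩ + 0.26|11⟩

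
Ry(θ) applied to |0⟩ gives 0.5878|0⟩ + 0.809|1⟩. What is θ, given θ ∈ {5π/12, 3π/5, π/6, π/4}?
3π/5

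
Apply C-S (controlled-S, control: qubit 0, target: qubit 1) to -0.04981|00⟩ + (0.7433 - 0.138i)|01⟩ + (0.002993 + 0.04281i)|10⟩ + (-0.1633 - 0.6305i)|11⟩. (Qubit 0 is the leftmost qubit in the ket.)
-0.04981|00⟩ + (0.7433 - 0.138i)|01⟩ + (0.002993 + 0.04281i)|10⟩ + (0.6305 - 0.1633i)|11⟩

C-S leaves the control-|0⟩ kets |00⟩, |01⟩ unchanged and applies S to qubit 1 on the control-|1⟩ pair (|10⟩, |11⟩).
S = [[1, 0], [0, i]].
With a = amp(|10⟩) = (0.002993 + 0.04281i) and b = amp(|11⟩) = (-0.1633 - 0.6305i):
new amp(|10⟩) = (1)·a = (0.002993 + 0.04281i)
new amp(|11⟩) = (i)·b = (0.6305 - 0.1633i)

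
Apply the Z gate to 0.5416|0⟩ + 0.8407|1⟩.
0.5416|0⟩ - 0.8407|1⟩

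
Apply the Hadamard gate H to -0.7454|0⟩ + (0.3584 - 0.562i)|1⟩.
(-0.2737 - 0.3974i)|0⟩ + (-0.7805 + 0.3974i)|1⟩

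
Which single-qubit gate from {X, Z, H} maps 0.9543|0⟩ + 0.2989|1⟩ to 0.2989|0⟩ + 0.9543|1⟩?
X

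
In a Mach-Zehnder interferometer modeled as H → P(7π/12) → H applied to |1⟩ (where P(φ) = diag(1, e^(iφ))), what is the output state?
(0.6294 - 0.483i)|0⟩ + (0.3706 + 0.483i)|1⟩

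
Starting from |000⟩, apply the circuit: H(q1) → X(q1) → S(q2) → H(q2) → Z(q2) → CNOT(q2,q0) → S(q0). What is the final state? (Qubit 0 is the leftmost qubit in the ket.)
1/2|000⟩ + 1/2|010⟩ - (1/2)i|101⟩ - (1/2)i|111⟩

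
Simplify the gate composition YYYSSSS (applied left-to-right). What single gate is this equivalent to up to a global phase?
Y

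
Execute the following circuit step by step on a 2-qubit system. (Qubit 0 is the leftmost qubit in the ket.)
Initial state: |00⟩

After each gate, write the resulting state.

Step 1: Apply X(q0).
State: |10⟩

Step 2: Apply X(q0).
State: |00⟩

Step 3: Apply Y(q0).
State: i|10⟩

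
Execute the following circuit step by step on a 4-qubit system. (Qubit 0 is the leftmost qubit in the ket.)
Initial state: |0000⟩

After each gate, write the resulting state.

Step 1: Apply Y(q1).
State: i|0100⟩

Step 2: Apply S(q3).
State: i|0100⟩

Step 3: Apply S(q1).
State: -|0100⟩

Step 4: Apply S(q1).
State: -i|0100⟩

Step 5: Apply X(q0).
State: -i|1100⟩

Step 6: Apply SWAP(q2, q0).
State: -i|0110⟩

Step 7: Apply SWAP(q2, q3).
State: -i|0101⟩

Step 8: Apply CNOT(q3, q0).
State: -i|1101⟩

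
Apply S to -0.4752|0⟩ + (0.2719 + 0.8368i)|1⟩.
-0.4752|0⟩ + (-0.8368 + 0.2719i)|1⟩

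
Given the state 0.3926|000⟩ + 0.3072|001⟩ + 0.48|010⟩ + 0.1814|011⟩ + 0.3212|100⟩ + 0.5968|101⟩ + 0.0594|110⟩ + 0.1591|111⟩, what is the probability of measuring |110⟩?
0.003528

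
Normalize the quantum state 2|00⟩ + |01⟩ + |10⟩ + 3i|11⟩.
0.5164|00⟩ + 0.2582|01⟩ + 0.2582|10⟩ + 0.7746i|11⟩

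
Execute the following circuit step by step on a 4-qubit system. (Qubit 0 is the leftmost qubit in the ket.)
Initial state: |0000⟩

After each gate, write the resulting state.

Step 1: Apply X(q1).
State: |0100⟩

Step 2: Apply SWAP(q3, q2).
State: |0100⟩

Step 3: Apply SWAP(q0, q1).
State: |1000⟩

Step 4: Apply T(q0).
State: (1/√2 + (1/√2)i)|1000⟩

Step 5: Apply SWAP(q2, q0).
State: (1/√2 + (1/√2)i)|0010⟩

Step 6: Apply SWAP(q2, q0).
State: (1/√2 + (1/√2)i)|1000⟩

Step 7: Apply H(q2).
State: (1/2 + (1/2)i)|1000⟩ + (1/2 + (1/2)i)|1010⟩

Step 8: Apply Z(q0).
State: (-1/2 - (1/2)i)|1000⟩ + (-1/2 - (1/2)i)|1010⟩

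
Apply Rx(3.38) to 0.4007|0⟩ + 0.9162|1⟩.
(-0.04765 - 0.9097i)|0⟩ + (-0.109 - 0.3979i)|1⟩

Rx(3.38) = [[cos(θ/2), −i·sin(θ/2)], [−i·sin(θ/2), cos(θ/2)]]; θ = 3.38, cos(θ/2) ≈ -0.118922, sin(θ/2) ≈ 0.992904.
With a = amp(|0⟩) = 0.4007 and b = amp(|1⟩) = 0.9162:
new amp(|0⟩) = (-0.118922)·a + (-0.992904i)·b = (-0.04765 - 0.9097i)
new amp(|1⟩) = (-0.992904i)·a + (-0.118922)·b = (-0.109 - 0.3979i)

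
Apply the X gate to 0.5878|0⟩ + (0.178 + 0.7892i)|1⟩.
(0.178 + 0.7892i)|0⟩ + 0.5878|1⟩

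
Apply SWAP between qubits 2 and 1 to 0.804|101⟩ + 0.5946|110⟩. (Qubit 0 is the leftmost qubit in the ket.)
0.5946|101⟩ + 0.804|110⟩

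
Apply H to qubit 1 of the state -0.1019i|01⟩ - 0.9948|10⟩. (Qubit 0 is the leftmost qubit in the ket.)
-0.07205i|00⟩ + 0.07205i|01⟩ - 0.7034|10⟩ - 0.7034|11⟩

H on qubit 1 mixes each pair of kets that differ only in qubit 1: amplitudes (a, b) of (|…0…⟩, |…1…⟩) become ((a + b)/√2, (a − b)/√2). Kets absent from the input have amplitude 0.
(|00⟩, |01⟩): (a, b) = (0, -0.1019i) → (-0.07205i, 0.07205i)
(|10⟩, |11⟩): (a, b) = (-0.9948, 0) → (-0.7034, -0.7034)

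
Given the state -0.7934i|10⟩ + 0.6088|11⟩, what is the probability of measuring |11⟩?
0.3706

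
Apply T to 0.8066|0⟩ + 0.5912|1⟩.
0.8066|0⟩ + (0.418 + 0.418i)|1⟩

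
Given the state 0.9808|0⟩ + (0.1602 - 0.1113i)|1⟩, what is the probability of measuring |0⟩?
0.962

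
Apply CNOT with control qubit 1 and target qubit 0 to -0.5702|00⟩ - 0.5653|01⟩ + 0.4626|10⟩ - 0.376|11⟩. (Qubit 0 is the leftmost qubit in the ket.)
-0.5702|00⟩ - 0.376|01⟩ + 0.4626|10⟩ - 0.5653|11⟩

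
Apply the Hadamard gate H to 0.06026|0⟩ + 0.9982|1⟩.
0.7484|0⟩ - 0.6632|1⟩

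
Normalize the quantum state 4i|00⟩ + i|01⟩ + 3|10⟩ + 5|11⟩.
0.5601i|00⟩ + 0.14i|01⟩ + 0.4201|10⟩ + 0.7001|11⟩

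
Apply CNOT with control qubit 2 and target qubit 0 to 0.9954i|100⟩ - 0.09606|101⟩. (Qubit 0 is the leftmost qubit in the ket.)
-0.09606|001⟩ + 0.9954i|100⟩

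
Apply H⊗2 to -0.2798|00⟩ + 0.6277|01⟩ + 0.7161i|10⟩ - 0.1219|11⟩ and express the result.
(0.113 + 0.3581i)|00⟩ + (-0.3928 + 0.3581i)|01⟩ + (0.2349 - 0.3581i)|10⟩ + (-0.5147 - 0.3581i)|11⟩

H⊗2 gives amp(|y⟩) = (1/2) Σ_x (−1)^(x·y) amp(|x⟩), where x·y is the number of positions in which both x and y have a 1.
|00⟩: (-0.2798 + 0.6277 + 0.7161i - 0.1219)/2 = (0.113 + 0.3581i)
|01⟩: (-0.2798 - 0.6277 + 0.7161i + 0.1219)/2 = (-0.3928 + 0.3581i)
|10⟩: (-0.2798 + 0.6277 - 0.7161i + 0.1219)/2 = (0.2349 - 0.3581i)
|11⟩: (-0.2798 - 0.6277 - 0.7161i - 0.1219)/2 = (-0.5147 - 0.3581i)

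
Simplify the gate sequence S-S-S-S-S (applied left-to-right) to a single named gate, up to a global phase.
S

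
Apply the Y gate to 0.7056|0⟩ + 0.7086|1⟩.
-0.7086i|0⟩ + 0.7056i|1⟩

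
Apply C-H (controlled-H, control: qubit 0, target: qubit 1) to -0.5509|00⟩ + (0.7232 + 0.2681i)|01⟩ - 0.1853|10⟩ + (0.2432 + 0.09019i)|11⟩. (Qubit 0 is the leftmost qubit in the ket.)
-0.5509|00⟩ + (0.7232 + 0.2681i)|01⟩ + (0.04094 + 0.06377i)|10⟩ + (-0.303 - 0.06377i)|11⟩

C-H leaves the control-|0⟩ kets |00⟩, |01⟩ unchanged and applies H to qubit 1 on the control-|1⟩ pair (|10⟩, |11⟩).
H = [[1/√2, 1/√2], [1/√2, -1/√2]].
With a = amp(|10⟩) = -0.1853 and b = amp(|11⟩) = (0.2432 + 0.09019i):
new amp(|10⟩) = (1/√2)·a + (1/√2)·b = (0.04094 + 0.06377i)
new amp(|11⟩) = (1/√2)·a + (-1/√2)·b = (-0.303 - 0.06377i)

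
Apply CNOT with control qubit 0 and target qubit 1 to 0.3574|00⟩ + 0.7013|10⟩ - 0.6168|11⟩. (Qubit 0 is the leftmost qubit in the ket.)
0.3574|00⟩ - 0.6168|10⟩ + 0.7013|11⟩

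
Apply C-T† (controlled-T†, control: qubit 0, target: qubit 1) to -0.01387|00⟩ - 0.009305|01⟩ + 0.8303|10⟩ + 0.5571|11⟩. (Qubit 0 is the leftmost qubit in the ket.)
-0.01387|00⟩ - 0.009305|01⟩ + 0.8303|10⟩ + (0.3939 - 0.3939i)|11⟩

C-T† leaves the control-|0⟩ kets |00⟩, |01⟩ unchanged and applies T† to qubit 1 on the control-|1⟩ pair (|10⟩, |11⟩).
T† = [[1, 0], [0, (1/√2 - (1/√2)i)]].
With a = amp(|10⟩) = 0.8303 and b = amp(|11⟩) = 0.5571:
new amp(|10⟩) = (1)·a = 0.8303
new amp(|11⟩) = (1/√2 - (1/√2)i)·b = (0.3939 - 0.3939i)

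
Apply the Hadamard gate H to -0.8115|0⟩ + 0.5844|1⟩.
-0.1606|0⟩ - 0.9871|1⟩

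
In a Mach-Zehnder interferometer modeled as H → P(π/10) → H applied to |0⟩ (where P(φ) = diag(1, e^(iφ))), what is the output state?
(0.9755 + 0.1545i)|0⟩ + (0.02447 - 0.1545i)|1⟩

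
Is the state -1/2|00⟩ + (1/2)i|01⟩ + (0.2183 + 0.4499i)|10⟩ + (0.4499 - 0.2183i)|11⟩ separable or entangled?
Separable

Writing the state as a|00⟩ + b|01⟩ + c|10⟩ + d|11⟩, it is a product state iff ad − bc = 0.
Here (a, b, c, d) = (-1/2, (1/2)i, (0.2183 + 0.4499i), (0.4499 - 0.2183i)): ad − bc = (-1/2)(0.4499 - 0.2183i) − ((1/2)i)(0.2183 + 0.4499i) = 0, so the state is separable.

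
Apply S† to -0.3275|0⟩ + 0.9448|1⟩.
-0.3275|0⟩ - 0.9448i|1⟩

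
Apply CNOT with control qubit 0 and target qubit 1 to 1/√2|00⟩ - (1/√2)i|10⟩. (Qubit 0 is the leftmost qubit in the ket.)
1/√2|00⟩ - (1/√2)i|11⟩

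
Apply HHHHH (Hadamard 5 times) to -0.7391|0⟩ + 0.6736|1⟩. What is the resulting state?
-0.04632|0⟩ - 0.9989|1⟩

H² = I, so H^5 = H: a single Hadamard. With (a, b) = (-0.7391, 0.6736), H gives ((a + b)/√2, (a − b)/√2) = (-0.04632, -0.9989).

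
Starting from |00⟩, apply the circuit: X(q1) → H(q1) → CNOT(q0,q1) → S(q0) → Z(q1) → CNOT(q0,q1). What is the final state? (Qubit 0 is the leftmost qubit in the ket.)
1/√2|00⟩ + 1/√2|01⟩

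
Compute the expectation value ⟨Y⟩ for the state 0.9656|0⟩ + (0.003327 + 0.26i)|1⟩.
0.5021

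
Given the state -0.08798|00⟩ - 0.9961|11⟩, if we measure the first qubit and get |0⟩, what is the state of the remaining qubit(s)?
-|0⟩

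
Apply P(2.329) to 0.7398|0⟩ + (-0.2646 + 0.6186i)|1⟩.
0.7398|0⟩ + (-0.2672 - 0.6175i)|1⟩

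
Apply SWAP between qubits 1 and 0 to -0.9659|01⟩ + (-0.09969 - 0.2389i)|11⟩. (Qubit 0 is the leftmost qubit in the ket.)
-0.9659|10⟩ + (-0.09969 - 0.2389i)|11⟩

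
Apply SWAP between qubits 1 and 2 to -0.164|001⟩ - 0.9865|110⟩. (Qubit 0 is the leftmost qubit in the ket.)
-0.164|010⟩ - 0.9865|101⟩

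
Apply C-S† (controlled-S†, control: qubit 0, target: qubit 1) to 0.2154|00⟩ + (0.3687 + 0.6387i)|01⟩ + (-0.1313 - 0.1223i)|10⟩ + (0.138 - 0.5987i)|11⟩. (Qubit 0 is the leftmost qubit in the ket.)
0.2154|00⟩ + (0.3687 + 0.6387i)|01⟩ + (-0.1313 - 0.1223i)|10⟩ + (-0.5987 - 0.138i)|11⟩

C-S† leaves the control-|0⟩ kets |00⟩, |01⟩ unchanged and applies S† to qubit 1 on the control-|1⟩ pair (|10⟩, |11⟩).
S† = [[1, 0], [0, -i]].
With a = amp(|10⟩) = (-0.1313 - 0.1223i) and b = amp(|11⟩) = (0.138 - 0.5987i):
new amp(|10⟩) = (1)·a = (-0.1313 - 0.1223i)
new amp(|11⟩) = (-i)·b = (-0.5987 - 0.138i)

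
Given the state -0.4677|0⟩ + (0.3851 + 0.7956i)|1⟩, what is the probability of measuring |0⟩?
0.2187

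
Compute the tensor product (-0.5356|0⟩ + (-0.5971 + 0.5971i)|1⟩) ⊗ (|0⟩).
-0.5356|00⟩ + (-0.5971 + 0.5971i)|10⟩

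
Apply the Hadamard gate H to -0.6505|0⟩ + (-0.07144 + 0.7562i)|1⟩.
(-0.5105 + 0.5347i)|0⟩ + (-0.4095 - 0.5347i)|1⟩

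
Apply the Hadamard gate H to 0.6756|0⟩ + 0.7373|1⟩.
0.9991|0⟩ - 0.04363|1⟩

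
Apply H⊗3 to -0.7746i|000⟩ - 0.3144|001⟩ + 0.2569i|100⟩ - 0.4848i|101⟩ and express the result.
(-0.1112 - 0.3544i)|000⟩ + (0.1112 - 0.01163i)|001⟩ + (-0.1112 - 0.3544i)|010⟩ + (0.1112 - 0.01163i)|011⟩ + (-0.1112 - 0.1933i)|100⟩ + (0.1112 - 0.5361i)|101⟩ + (-0.1112 - 0.1933i)|110⟩ + (0.1112 - 0.5361i)|111⟩

H⊗3 gives amp(|y⟩) = (1/2√2) Σ_x (−1)^(x·y) amp(|x⟩), where x·y is the number of positions in which both x and y have a 1.
|000⟩: (-0.7746i - 0.3144 + 0.2569i - 0.4848i)/(2√2) = (-0.1112 - 0.3544i)
|001⟩: (-0.7746i + 0.3144 + 0.2569i + 0.4848i)/(2√2) = (0.1112 - 0.01163i)
|010⟩: (-0.7746i - 0.3144 + 0.2569i - 0.4848i)/(2√2) = (-0.1112 - 0.3544i)
|011⟩: (-0.7746i + 0.3144 + 0.2569i + 0.4848i)/(2√2) = (0.1112 - 0.01163i)
|100⟩: (-0.7746i - 0.3144 - 0.2569i + 0.4848i)/(2√2) = (-0.1112 - 0.1933i)
|101⟩: (-0.7746i + 0.3144 - 0.2569i - 0.4848i)/(2√2) = (0.1112 - 0.5361i)
|110⟩: (-0.7746i - 0.3144 - 0.2569i + 0.4848i)/(2√2) = (-0.1112 - 0.1933i)
|111⟩: (-0.7746i + 0.3144 - 0.2569i - 0.4848i)/(2√2) = (0.1112 - 0.5361i)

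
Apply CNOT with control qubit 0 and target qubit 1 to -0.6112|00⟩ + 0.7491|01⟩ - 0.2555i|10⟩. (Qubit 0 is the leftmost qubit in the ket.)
-0.6112|00⟩ + 0.7491|01⟩ - 0.2555i|11⟩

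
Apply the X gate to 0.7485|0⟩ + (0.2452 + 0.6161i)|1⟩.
(0.2452 + 0.6161i)|0⟩ + 0.7485|1⟩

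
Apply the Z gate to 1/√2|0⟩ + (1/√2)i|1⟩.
1/√2|0⟩ - (1/√2)i|1⟩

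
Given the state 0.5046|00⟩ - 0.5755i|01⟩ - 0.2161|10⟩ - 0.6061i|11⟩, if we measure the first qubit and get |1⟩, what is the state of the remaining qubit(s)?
-0.3358|0⟩ - 0.9419i|1⟩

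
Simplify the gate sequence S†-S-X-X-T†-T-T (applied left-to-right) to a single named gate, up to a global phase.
T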